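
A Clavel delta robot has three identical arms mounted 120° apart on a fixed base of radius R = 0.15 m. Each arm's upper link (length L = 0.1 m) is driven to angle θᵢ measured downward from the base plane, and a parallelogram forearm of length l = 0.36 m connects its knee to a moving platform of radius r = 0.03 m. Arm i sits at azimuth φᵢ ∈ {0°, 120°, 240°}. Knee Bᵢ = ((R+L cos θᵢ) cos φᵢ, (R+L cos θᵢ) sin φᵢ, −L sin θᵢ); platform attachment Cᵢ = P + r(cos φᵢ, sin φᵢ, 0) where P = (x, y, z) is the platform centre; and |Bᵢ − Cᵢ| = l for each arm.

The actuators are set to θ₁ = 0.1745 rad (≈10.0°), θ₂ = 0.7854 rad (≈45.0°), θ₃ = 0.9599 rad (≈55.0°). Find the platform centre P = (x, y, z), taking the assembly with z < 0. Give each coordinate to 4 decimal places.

φ1=0.0°: virtual centre (0.2185, 0.0000, -0.0174), radius l
φ2=120.0°: virtual centre (-0.0954, 0.1652, -0.0707), radius l
centre 3 = (0.1774·cos240.0°, 0.1774·sin240.0°, -0.0819) = (-0.0887, -0.1536, -0.0819)
eliminate P² terms by subtracting sphere 1 from 2 and 3
plane₁₂: -0.6277x+0.3303y+-0.1067z = -0.0067
det = 0.3957;  x = 0.0134+-0.1906z,  y = 0.0053+-0.0391z
quadratic in z: (1.0379)z²+(0.1125)z+(-0.0872)=0, √Δ=0.6121 → z ∈ {-0.3491, 0.2407}; z = -0.3491 (taking z<0)
x = 0.0799, y = 0.0190

(0.0799, 0.0190, -0.3491)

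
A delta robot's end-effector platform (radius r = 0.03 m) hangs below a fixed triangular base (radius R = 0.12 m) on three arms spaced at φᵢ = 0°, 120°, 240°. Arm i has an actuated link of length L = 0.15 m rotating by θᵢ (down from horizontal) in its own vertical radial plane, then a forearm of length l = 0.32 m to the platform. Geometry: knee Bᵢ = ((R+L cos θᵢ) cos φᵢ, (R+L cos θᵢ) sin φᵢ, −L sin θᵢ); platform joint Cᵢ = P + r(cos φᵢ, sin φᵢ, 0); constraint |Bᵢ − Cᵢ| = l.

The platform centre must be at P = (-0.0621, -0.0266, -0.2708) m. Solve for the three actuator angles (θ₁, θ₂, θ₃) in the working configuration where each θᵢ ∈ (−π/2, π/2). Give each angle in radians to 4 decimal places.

θ₁ = 0.6982, θ₂ = 0.3488, θ₃ = 0.0874

arm 1 (φ=0.0°): x'=-0.0621, y'=-0.0266
  e−x'=0.1521;  (l²−L²−(e−x')²−y'²−z²)/2L = -0.0576
  γ=atan2(-0.2708,0.1521)=-1.0590;  ψ=arccos(-0.1854)=1.7573;  θ1=γ+ψ≈0.6982
rotate P by −φ2: (0.0080, 0.0671, -0.2708)
  A=0.0820, B=-0.2708, C=(l²−L²−A²−y'²−z²)/(2L)=-0.0155
  θ2 = atan2(B,A) + arccos(C/0.2829) = 0.3488
arm 3 (φ=240.0°): x'=0.0541, y'=-0.0405
  A=0.0359, B=-0.2708, C=(l²−L²−A²−y'²−z²)/(2L)=0.0121
  θ3 = atan2(B,A) + arccos(C/0.2732) = 0.0874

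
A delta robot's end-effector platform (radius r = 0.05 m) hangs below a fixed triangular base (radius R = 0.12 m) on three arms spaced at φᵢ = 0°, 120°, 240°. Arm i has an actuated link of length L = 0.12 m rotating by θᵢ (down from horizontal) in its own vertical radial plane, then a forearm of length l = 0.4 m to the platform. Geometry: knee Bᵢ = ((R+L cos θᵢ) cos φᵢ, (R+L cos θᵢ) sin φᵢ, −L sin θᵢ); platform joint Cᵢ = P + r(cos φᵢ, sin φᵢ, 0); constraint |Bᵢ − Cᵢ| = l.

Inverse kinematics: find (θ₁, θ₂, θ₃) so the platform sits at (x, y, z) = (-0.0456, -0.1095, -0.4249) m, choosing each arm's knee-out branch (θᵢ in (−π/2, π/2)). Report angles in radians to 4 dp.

θ₁ = 0.8728, θ₂ = 0.9601, θ₃ = 0.2619

φ1=0.0° → target in arm frame (-0.0456, -0.1095)
  A=0.1156, B=-0.4249, C=(l²−L²−A²−y'²−z²)/(2L)=-0.2512
  γ=atan2(-0.4249,0.1156)=-1.3052;  ψ=arccos(-0.5705)=2.1779;  θ1=γ+ψ≈0.8728
arm 2 (φ=120.0°): x'=-0.0720, y'=0.0942
  e−x'=0.1420;  (l²−L²−(e−x')²−y'²−z²)/2L = -0.2666
  √(A²+B²)=0.4480;  θ2 = -1.2482+2.2083 ≈ 0.9601
rotate P by −φ3: (0.1176, 0.0153, -0.4249)
  e−x'=-0.0476;  (l²−L²−(e−x')²−y'²−z²)/2L = -0.1560
  θ3 = atan2(B,A) + arccos(C/0.4276) = 0.2619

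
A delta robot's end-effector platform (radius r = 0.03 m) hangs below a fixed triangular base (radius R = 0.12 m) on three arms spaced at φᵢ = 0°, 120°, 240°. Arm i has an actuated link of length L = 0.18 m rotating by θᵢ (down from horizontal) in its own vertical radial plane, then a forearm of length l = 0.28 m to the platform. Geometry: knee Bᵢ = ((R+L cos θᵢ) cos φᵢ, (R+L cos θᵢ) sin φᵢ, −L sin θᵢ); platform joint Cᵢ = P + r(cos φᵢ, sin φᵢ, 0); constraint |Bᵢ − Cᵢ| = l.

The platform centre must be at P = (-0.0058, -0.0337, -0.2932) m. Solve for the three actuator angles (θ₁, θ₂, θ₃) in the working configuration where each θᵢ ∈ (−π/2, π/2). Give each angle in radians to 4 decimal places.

rotate P by −φ1: (-0.0058, -0.0337, -0.2932)
  A cos θ + B sin θ = C:  0.0958·cos θ + -0.2932·sin θ = -0.1397
  γ=atan2(-0.2932,0.0958)=-1.2550;  ψ=arccos(-0.4528)=2.0407;  θ1=γ+ψ≈0.7857
φ2=120.0° → target in arm frame (-0.0263, 0.0219)
  A cos θ + B sin θ = C:  0.1163·cos θ + -0.2932·sin θ = -0.1499
  √(A²+B²)=0.3154;  θ2 = -1.1932+2.0661 ≈ 0.8728
rotate P by −φ3: (0.0321, 0.0118, -0.2932)
  A=0.0579, B=-0.2932, C=(l²−L²−A²−y'²−z²)/(2L)=-0.1207
  θ3 = atan2(B,A) + arccos(C/0.2989) = 0.6108

θ₁ = 0.7857, θ₂ = 0.8728, θ₃ = 0.6108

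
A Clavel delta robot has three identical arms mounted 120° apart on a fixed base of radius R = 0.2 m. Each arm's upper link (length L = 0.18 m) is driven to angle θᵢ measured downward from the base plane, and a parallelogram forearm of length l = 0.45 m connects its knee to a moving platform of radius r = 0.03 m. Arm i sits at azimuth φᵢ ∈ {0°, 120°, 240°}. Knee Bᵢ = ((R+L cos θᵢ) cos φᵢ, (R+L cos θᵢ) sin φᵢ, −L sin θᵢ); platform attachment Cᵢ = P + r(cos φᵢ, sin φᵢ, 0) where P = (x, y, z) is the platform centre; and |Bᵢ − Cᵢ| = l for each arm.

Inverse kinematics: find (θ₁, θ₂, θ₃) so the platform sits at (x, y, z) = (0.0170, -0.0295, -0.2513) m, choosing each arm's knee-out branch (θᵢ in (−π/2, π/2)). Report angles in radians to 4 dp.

rotate P by −φ1: (0.0170, -0.0295, -0.2513)
  e−x'=0.1530;  (l²−L²−(e−x')²−y'²−z²)/2L = 0.2296
  γ=atan2(-0.2513,0.1530)=-1.0239;  ψ=arccos(0.7805)=0.6753;  θ1=γ+ψ≈-0.3486
φ2=120.0° → target in arm frame (-0.0340, 0.0000)
  e−x'=0.2040;  (l²−L²−(e−x')²−y'²−z²)/2L = 0.1814
  γ=atan2(-0.2513,0.2040)=-0.8888;  ψ=arccos(0.5605)=0.9759;  θ2=γ+ψ≈0.0871
arm 3 (φ=240.0°): x'=0.0170, y'=0.0295
  e−x'=0.1530;  (l²−L²−(e−x')²−y'²−z²)/2L = 0.2297
  θ3 = atan2(B,A) + arccos(C/0.2942) = -0.3491

θ₁ = -0.3486, θ₂ = 0.0871, θ₃ = -0.3491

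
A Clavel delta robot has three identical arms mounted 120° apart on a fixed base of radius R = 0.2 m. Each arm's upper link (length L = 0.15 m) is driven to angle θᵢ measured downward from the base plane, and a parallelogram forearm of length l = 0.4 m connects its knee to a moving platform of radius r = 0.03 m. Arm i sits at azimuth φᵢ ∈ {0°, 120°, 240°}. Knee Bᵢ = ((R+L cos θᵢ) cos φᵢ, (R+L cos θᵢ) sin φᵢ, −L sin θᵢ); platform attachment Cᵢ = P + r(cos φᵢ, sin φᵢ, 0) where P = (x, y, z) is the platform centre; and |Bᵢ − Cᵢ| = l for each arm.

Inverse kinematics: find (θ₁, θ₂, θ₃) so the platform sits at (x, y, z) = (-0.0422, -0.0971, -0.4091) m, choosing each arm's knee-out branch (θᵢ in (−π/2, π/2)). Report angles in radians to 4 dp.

θ₁ = 1.1344, θ₂ = 1.2214, θ₃ = 0.4360

rotate P by −φ1: (-0.0422, -0.0971, -0.4091)
  A=0.2122, B=-0.4091, C=(l²−L²−A²−y'²−z²)/(2L)=-0.2811
  θ1 = atan2(B,A) + arccos(C/0.4609) = 1.1344
φ2=120.0° → target in arm frame (-0.0630, 0.0851)
  e−x'=0.2330;  (l²−L²−(e−x')²−y'²−z²)/2L = -0.3046
  √(A²+B²)=0.4708;  θ2 = -1.0531+2.2745 ≈ 1.2214
φ3=240.0° → target in arm frame (0.1052, 0.0120)
  A=0.0648, B=-0.4091, C=(l²−L²−A²−y'²−z²)/(2L)=-0.1140
  √(A²+B²)=0.4142;  θ3 = -1.4137+1.8497 ≈ 0.4360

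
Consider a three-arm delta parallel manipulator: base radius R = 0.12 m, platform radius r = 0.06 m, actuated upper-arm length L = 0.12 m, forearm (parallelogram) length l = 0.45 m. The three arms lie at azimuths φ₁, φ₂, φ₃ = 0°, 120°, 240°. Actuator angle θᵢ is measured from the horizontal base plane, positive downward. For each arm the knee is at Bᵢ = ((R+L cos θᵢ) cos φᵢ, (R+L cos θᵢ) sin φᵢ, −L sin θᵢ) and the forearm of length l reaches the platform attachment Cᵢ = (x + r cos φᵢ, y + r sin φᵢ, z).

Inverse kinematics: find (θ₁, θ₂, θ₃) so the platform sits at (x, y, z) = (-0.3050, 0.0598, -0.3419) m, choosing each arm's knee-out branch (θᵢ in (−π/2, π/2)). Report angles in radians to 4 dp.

φ1=0.0° → target in arm frame (-0.3050, 0.0598)
  A=0.3650, B=-0.3419, C=(l²−L²−A²−y'²−z²)/(2L)=-0.2733
  θ1 = atan2(B,A) + arccos(C/0.5001) = 1.3963
arm 2 (φ=120.0°): x'=0.2043, y'=0.2342
  A=-0.1443, B=-0.3419, C=(l²−L²−A²−y'²−z²)/(2L)=-0.0187
  √(A²+B²)=0.3711;  θ2 = -1.9701+1.6211 ≈ -0.3490
arm 3 (φ=240.0°): x'=0.1007, y'=-0.2940
  A cos θ + B sin θ = C:  -0.0407·cos θ + -0.3419·sin θ = -0.0705
  √(A²+B²)=0.3443;  θ3 = -1.6893+1.7769 ≈ 0.0876

θ₁ = 1.3963, θ₂ = -0.3490, θ₃ = 0.0876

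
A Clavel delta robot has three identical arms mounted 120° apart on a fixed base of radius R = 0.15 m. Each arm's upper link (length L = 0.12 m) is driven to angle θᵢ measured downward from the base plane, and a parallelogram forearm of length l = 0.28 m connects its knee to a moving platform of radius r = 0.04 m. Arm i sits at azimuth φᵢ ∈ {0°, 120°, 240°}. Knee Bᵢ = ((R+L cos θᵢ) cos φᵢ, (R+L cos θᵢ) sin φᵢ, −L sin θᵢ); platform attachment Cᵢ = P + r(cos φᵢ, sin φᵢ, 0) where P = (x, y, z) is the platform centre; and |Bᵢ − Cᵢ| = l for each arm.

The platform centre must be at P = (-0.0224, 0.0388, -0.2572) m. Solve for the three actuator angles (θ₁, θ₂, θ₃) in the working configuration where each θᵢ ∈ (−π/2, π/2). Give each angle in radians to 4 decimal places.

θ₁ = 0.7855, θ₂ = 0.3490, θ₃ = 0.7855

rotate P by −φ1: (-0.0224, 0.0388, -0.2572)
  A cos θ + B sin θ = C:  0.1324·cos θ + -0.2572·sin θ = -0.0883
  θ1 = atan2(B,A) + arccos(C/0.2893) = 0.7855
arm 2 (φ=120.0°): x'=0.0448, y'=0.0000
  A=0.0652, B=-0.2572, C=(l²−L²−A²−y'²−z²)/(2L)=-0.0267
  γ=atan2(-0.2572,0.0652)=-1.3225;  ψ=arccos(-0.1005)=1.6715;  θ2=γ+ψ≈0.3490
φ3=240.0° → target in arm frame (-0.0224, -0.0388)
  A cos θ + B sin θ = C:  0.1324·cos θ + -0.2572·sin θ = -0.0883
  γ=atan2(-0.2572,0.1324)=-1.0954;  ψ=arccos(-0.3052)=1.8809;  θ3=γ+ψ≈0.7855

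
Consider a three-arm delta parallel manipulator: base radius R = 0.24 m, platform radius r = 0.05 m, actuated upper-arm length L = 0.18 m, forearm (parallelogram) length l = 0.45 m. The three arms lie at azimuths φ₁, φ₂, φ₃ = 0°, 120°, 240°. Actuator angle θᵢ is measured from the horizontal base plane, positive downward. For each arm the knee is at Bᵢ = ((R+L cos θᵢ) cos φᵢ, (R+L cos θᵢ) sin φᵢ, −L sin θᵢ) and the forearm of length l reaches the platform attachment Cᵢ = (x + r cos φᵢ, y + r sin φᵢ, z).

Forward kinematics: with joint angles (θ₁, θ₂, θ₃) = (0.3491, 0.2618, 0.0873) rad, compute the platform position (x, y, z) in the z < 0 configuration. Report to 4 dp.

(-0.0196, -0.0163, -0.3040)

centre 1 = (0.3591·cos0.0°, 0.3591·sin0.0°, -0.0616) = (0.3591, 0.0000, -0.0616)
arm 2 at φ=120.0°: e+L cos θ2 = 0.3639;  centre 2 = (-0.1819, 0.3151, -0.0466)
centre 3 = (0.3693·cos240.0°, 0.3693·sin240.0°, -0.0157) = (-0.1847, -0.3198, -0.0157)
subtract pairs → two planes through P
plane₁₂: -1.0822x+0.6302y+0.0300z = 0.0018
det = 1.3777;  x = -0.0026+0.0559z,  y = -0.0016+0.0484z
quadratic in z: (1.0055)z²+(0.0825)z+(-0.0678)=0, √Δ=0.5289 → z ∈ {-0.3040, 0.2219}; z = -0.3040 (taking z<0)
x = -0.0196, y = -0.0163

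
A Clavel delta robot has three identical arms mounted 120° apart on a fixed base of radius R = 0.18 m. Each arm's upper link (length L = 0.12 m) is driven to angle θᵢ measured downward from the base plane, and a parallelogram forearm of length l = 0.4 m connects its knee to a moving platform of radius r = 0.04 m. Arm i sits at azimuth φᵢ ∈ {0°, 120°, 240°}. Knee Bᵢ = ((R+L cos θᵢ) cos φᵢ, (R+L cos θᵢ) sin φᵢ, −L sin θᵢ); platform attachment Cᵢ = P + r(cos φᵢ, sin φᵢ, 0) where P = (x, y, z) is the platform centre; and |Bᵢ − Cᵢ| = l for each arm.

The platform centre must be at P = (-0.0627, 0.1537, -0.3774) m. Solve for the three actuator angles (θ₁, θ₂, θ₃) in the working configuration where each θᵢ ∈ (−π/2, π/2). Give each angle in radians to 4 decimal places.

θ₁ = 1.1346, θ₂ = -0.0874, θ₃ = 1.3091

arm 1 (φ=0.0°): x'=-0.0627, y'=0.1537
  e−x'=0.2027;  (l²−L²−(e−x')²−y'²−z²)/2L = -0.2564
  γ=atan2(-0.3774,0.2027)=-1.0779;  ψ=arccos(-0.5986)=2.2125;  θ1=γ+ψ≈1.1346
arm 2 (φ=120.0°): x'=0.1645, y'=-0.0226
  e−x'=-0.0245;  (l²−L²−(e−x')²−y'²−z²)/2L = 0.0086
  θ2 = atan2(B,A) + arccos(C/0.3782) = -0.0874
φ3=240.0° → target in arm frame (-0.1018, -0.1311)
  A cos θ + B sin θ = C:  0.2418·cos θ + -0.3774·sin θ = -0.3020
  θ3 = atan2(B,A) + arccos(C/0.4482) = 1.3091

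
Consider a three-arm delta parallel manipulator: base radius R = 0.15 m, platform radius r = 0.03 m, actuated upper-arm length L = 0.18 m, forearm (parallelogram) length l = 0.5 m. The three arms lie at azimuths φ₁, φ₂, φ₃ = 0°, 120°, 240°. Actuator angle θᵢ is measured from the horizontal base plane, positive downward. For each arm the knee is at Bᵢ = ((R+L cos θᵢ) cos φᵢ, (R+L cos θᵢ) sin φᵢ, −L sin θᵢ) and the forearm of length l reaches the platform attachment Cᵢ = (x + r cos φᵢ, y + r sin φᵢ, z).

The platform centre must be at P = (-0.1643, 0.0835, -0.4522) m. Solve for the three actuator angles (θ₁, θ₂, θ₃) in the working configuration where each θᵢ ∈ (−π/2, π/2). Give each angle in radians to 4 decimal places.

θ₁ = 0.9601, θ₂ = -0.0872, θ₃ = 0.4365

arm 1 (φ=0.0°): x'=-0.1643, y'=0.0835
  A cos θ + B sin θ = C:  0.2843·cos θ + -0.4522·sin θ = -0.2075
  γ=atan2(-0.4522,0.2843)=-1.0095;  ψ=arccos(-0.3884)=1.9697;  θ1=γ+ψ≈0.9601
φ2=120.0° → target in arm frame (0.1545, 0.1005)
  A cos θ + B sin θ = C:  -0.0345·cos θ + -0.4522·sin θ = 0.0051
  √(A²+B²)=0.4535;  θ2 = -1.6469+1.5597 ≈ -0.0872
rotate P by −φ3: (0.0098, -0.1840, -0.4522)
  A cos θ + B sin θ = C:  0.1102·cos θ + -0.4522·sin θ = -0.0914
  θ3 = atan2(B,A) + arccos(C/0.4654) = 0.4365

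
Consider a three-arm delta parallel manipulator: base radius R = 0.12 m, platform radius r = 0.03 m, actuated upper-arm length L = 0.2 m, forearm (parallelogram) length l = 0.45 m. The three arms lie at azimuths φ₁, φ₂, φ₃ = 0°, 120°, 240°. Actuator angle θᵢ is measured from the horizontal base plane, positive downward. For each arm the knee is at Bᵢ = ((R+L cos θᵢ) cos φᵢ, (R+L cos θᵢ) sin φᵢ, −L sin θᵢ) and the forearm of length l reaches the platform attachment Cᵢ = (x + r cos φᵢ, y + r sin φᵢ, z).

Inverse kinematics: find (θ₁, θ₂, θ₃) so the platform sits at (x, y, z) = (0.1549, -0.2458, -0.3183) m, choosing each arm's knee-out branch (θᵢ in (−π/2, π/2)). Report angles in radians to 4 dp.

θ₁ = -0.1746, θ₂ = 1.3089, θ₃ = -0.0877

φ1=0.0° → target in arm frame (0.1549, -0.2458)
  e−x'=-0.0649;  (l²−L²−(e−x')²−y'²−z²)/2L = -0.0086
  γ=atan2(-0.3183,-0.0649)=-1.7719;  ψ=arccos(-0.0265)=1.5973;  θ1=γ+ψ≈-0.1746
rotate P by −φ2: (-0.2903, -0.0112, -0.3183)
  A cos θ + B sin θ = C:  0.3803·cos θ + -0.3183·sin θ = -0.2090
  θ2 = atan2(B,A) + arccos(C/0.4959) = 1.3089
φ3=240.0° → target in arm frame (0.1354, 0.2570)
  A=-0.0454, B=-0.3183, C=(l²−L²−A²−y'²−z²)/(2L)=-0.0174
  γ=atan2(-0.3183,-0.0454)=-1.7125;  ψ=arccos(-0.0540)=1.6249;  θ3=γ+ψ≈-0.0877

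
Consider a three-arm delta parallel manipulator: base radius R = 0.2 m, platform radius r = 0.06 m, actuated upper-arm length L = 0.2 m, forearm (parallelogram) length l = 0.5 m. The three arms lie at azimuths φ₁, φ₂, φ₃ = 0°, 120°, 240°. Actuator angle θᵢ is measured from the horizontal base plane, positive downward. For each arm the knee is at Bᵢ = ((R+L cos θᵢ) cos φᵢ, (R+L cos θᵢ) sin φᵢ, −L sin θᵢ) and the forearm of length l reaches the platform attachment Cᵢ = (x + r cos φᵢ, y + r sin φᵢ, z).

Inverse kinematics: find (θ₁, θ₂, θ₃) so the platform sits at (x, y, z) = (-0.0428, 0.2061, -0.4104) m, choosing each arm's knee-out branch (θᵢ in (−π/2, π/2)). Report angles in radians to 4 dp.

rotate P by −φ1: (-0.0428, 0.2061, -0.4104)
  A=0.1828, B=-0.4104, C=(l²−L²−A²−y'²−z²)/(2L)=-0.0858
  γ=atan2(-0.4104,0.1828)=-1.1518;  ψ=arccos(-0.1910)=1.7630;  θ1=γ+ψ≈0.6112
rotate P by −φ2: (0.1999, -0.0660, -0.4104)
  A cos θ + B sin θ = C:  -0.0599·cos θ + -0.4104·sin θ = 0.0841
  γ=atan2(-0.4104,-0.0599)=-1.7157;  ψ=arccos(0.2027)=1.3667;  θ2=γ+ψ≈-0.3490
φ3=240.0° → target in arm frame (-0.1571, -0.1401)
  e−x'=0.2971;  (l²−L²−(e−x')²−y'²−z²)/2L = -0.1658
  √(A²+B²)=0.5066;  θ3 = -0.9442+1.9042 ≈ 0.9600

θ₁ = 0.6112, θ₂ = -0.3490, θ₃ = 0.9600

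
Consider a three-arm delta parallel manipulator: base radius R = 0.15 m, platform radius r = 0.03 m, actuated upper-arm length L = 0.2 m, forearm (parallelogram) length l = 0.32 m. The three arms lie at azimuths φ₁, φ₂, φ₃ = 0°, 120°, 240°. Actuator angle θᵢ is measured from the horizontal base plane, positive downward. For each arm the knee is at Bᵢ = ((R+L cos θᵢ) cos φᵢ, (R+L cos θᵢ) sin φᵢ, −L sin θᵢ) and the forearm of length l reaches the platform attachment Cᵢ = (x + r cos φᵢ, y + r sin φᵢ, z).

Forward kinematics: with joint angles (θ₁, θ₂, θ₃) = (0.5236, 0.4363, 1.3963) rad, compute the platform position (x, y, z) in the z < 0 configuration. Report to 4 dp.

arm 1 at φ=0.0°: e+L cos θ1 = 0.2932;  S1 = (0.2932, 0.0000, -0.1000)
φ2=120.0°: virtual centre (-0.1506, 0.2609, -0.0845), radius l
S3 = (0.1547·cos240.0°, 0.1547·sin240.0°, -0.1970) = (-0.0774, -0.1340, -0.1970)
eliminate P² terms by subtracting sphere 1 from 2 and 3
[-0.8877 0.5218 0.0310]·P = 0.0019;  [-0.7411 -0.2680 -0.1939]·P = -0.0332
Cramer: x(z) = 0.0269-0.1487z;  y(z) = 0.0495-0.3123z
quadratic in z: (1.1197)z²+(0.2483)z+(-0.0190)=0, √Δ=0.3833 → z ∈ {-0.2820, 0.0603}; z = -0.2820 (taking z<0)
x = 0.0689, y = 0.1376

(0.0689, 0.1376, -0.2820)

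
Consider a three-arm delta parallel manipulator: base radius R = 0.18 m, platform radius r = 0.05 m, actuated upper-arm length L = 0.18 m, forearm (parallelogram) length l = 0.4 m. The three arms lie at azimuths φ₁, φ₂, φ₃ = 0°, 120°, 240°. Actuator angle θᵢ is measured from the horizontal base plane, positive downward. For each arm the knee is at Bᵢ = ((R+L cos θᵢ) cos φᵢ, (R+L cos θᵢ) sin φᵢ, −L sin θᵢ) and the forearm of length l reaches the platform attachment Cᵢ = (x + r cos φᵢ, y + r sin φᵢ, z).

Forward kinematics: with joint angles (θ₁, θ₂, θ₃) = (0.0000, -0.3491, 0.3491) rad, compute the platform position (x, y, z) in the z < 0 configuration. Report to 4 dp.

(0.0031, 0.0593, -0.2496)

arm 1 at φ=0.0°: ρ1 = 0.3100;  centre 1 = (0.3100, 0.0000, 0.0000)
φ2=120.0°: virtual centre (-0.1496, 0.2591, 0.0616), radius l
centre 3 = (0.2991·cos240.0°, 0.2991·sin240.0°, -0.0616) = (-0.1496, -0.2591, -0.0616)
eliminate P² terms by subtracting sphere 1 from 2 and 3
plane₁₂: -0.9191x+0.5181y+0.1231z = -0.0028
det = 0.9525;  x = 0.0031+0.0000z,  y = 0.0000+-0.2377z
into |P−centre ₁|² = l²: 1.0565z² + 0.0000z + -0.0658 = 0;  Δ = 0.2780;  z = -0.2496 or 0.2496 → z<0 root = -0.2496
x = 0.0031, y = 0.0593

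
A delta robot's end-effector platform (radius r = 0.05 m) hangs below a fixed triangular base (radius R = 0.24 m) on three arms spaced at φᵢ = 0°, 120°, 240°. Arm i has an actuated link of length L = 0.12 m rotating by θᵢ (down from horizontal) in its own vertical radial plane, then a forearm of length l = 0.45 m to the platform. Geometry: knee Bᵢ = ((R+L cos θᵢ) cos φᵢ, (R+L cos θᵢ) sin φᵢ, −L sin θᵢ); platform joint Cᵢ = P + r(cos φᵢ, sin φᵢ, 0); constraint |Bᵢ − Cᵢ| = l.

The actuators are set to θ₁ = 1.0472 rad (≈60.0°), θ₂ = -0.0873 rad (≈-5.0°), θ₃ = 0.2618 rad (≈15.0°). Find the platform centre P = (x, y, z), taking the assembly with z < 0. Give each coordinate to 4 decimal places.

(-0.1125, 0.0296, -0.3688)

arm 1 at φ=0.0°: e+L cos θ1 = 0.2500;  centre 1 = (0.2500, 0.0000, -0.1039)
φ2=120.0°: virtual centre (-0.1548, 0.2681, 0.0105), radius l
arm 3 at φ=240.0°: e+L cos θ3 = 0.3059;  centre 3 = (-0.1530, -0.2649, -0.0311)
eliminate P² terms by subtracting sphere 1 from 2 and 3
linear system: -0.8095x+0.5361y = 0.0226−0.2288z; -0.8059x+-0.5299y = 0.0212−0.1457z
Cramer: x(z) = -0.0272+0.2315z;  y(z) = 0.0012-0.0771z
into |P−centre ₁|² = l²: 1.0595z² + 0.0793z + -0.1149 = 0;  Δ = 0.4932;  z = -0.3688 or 0.2940 → z<0 root = -0.3688
x = -0.1125, y = 0.0296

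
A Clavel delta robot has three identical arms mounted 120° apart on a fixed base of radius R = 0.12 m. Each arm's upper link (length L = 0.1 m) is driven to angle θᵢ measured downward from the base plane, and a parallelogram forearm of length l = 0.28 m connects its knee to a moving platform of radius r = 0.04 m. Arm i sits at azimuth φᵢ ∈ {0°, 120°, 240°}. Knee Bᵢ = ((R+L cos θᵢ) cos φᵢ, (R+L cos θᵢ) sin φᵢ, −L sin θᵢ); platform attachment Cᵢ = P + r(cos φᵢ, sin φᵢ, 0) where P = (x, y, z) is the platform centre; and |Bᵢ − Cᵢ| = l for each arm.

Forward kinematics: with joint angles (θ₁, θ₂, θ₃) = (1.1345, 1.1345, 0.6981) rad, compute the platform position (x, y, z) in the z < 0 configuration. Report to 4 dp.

arm 1 at φ=0.0°: (R−r)+L cos θ1 = 0.1223;  centre 1 = (0.1223, 0.0000, -0.0906)
φ2=120.0°: virtual centre (-0.0611, 0.1059, -0.0906), radius l
centre 3 = (0.1566·cos240.0°, 0.1566·sin240.0°, -0.0643) = (-0.0783, -0.1356, -0.0643)
|centre ₂|²−|centre ₁|² = 0.0000;  |centre ₃|²−|centre ₁|² = 0.0055
plane₁₂: -0.3668x+0.2118y+0.0000z = 0.0000
Cramer: x(z) = -0.0063+0.0605z;  y(z) = -0.0109+0.1048z
sphere 1 gives Az²+Bz+C=0 with A=1.0147, B=0.1634, C=-0.0535;  B²−4AC=0.2440;  roots -0.3239, 0.1629;  negative root z = -0.3239
x = -0.0259, y = -0.0449

(-0.0259, -0.0449, -0.3239)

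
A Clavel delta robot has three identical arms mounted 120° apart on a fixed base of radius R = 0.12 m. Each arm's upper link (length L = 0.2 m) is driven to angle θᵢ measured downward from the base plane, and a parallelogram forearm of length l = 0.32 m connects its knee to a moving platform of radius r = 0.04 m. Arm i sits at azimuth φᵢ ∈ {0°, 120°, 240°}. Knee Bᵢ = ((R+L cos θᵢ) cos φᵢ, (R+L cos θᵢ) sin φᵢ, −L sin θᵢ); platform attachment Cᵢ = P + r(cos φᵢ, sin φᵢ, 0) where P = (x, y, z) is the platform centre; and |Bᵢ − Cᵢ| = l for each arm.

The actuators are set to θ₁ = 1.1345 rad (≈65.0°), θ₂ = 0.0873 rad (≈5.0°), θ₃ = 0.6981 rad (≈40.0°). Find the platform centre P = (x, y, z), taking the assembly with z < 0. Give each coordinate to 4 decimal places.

φ1=0.0°: virtual centre (0.1645, 0.0000, -0.1813), radius l
centre 2 = (0.2792·cos120.0°, 0.2792·sin120.0°, -0.0174) = (-0.1396, 0.2418, -0.0174)
centre 3 = (0.2332·cos240.0°, 0.2332·sin240.0°, -0.1286) = (-0.1166, -0.2020, -0.1286)
subtract pairs → two planes through P
linear system: -0.6083x+0.4837y = 0.0184−0.3277z; -0.5622x+-0.4039y = 0.0110−0.1054z
Cramer: x(z) = -0.0246+0.3542z;  y(z) = 0.0070-0.2320z
into |P−centre ₁|² = l²: 1.1793z² + 0.2253z + -0.0337 = 0;  Δ = 0.2099;  z = -0.2898 or 0.0987 → z<0 root = -0.2898
x = -0.1272, y = 0.0743

(-0.1272, 0.0743, -0.2898)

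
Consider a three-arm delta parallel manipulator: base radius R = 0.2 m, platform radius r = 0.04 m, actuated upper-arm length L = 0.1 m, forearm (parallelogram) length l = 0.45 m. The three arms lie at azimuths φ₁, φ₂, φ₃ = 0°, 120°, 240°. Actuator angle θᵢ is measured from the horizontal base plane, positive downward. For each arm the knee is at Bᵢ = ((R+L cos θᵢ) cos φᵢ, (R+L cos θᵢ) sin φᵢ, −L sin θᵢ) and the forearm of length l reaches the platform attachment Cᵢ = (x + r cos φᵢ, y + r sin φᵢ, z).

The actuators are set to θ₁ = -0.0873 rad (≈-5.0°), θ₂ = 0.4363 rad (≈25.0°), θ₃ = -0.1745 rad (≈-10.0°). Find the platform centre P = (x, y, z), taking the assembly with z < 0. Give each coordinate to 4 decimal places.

arm 1 at φ=0.0°: ρ1 = 0.2596;  O1 = (0.2596, 0.0000, 0.0087)
arm 2 at φ=120.0°: ρ2 = 0.2506;  O2 = (-0.1253, 0.2171, -0.0423)
arm 3 at φ=240.0°: ρ3 = 0.2585;  O3 = (-0.1292, -0.2239, 0.0174)
subtract pairs → two planes through P
linear system: -0.7699x+0.4341y = -0.0029−-0.1020z; -0.7777x+-0.4477y = -0.0004−0.0173z
det = 0.6823;  x = 0.0021+-0.0559z,  y = -0.0029+0.1357z
quadratic in z: (1.0215)z²+(0.0106)z+(-0.1361)=0, √Δ=0.7458 → z ∈ {-0.3702, 0.3599}; z = -0.3702 (taking z<0)
x = 0.0228, y = -0.0531

(0.0228, -0.0531, -0.3702)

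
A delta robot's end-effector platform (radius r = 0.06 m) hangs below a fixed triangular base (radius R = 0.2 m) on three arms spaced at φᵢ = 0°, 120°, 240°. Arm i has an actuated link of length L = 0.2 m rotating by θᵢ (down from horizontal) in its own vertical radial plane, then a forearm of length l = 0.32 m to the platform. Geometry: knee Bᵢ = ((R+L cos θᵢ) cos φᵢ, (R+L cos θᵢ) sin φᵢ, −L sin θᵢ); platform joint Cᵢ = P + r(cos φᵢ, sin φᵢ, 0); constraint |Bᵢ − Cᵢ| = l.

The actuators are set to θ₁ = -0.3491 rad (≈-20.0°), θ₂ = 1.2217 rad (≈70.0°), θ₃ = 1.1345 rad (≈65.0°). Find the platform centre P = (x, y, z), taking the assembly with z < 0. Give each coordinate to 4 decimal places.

(0.1507, -0.0128, -0.1977)

arm 1 at φ=0.0°: (R−r)+L cos θ1 = 0.3279;  centre 1 = (0.3279, 0.0000, 0.0684)
arm 2 at φ=120.0°: (R−r)+L cos θ2 = 0.2084;  centre 2 = (-0.1042, 0.1805, -0.1879)
centre 3 = (0.2245·cos240.0°, 0.2245·sin240.0°, -0.1813) = (-0.1123, -0.1944, -0.1813)
|centre ₂|²−|centre ₁|² = -0.0335;  |centre ₃|²−|centre ₁|² = -0.0290
plane₁₂: -0.8643x+0.3610y+-0.5127z = -0.0335
det = 0.6539;  x = 0.0359+-0.5806z,  y = -0.0068+0.0303z
quadratic in z: (1.3380)z²+(0.2019)z+(-0.0124)=0, √Δ=0.3271 → z ∈ {-0.1977, 0.0468}; z = -0.1977 (taking z<0)
x = 0.1507, y = -0.0128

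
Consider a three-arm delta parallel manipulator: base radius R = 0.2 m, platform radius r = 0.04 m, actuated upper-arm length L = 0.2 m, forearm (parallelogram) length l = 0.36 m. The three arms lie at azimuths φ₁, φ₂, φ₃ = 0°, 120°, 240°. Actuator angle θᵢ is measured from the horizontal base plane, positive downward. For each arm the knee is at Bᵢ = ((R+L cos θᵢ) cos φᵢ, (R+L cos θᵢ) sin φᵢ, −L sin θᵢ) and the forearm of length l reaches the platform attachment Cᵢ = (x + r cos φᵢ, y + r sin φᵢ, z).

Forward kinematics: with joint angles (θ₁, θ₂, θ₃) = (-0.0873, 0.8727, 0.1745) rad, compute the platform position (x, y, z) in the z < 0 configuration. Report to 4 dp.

(0.0472, -0.0550, -0.1534)

centre 1 = (0.3592·cos0.0°, 0.3592·sin0.0°, 0.0174) = (0.3592, 0.0000, 0.0174)
arm 2 at φ=120.0°: (R−r)+L cos θ2 = 0.2886;  centre 2 = (-0.1443, 0.2499, -0.1532)
arm 3 at φ=240.0°: (R−r)+L cos θ3 = 0.3570;  centre 3 = (-0.1785, -0.3091, -0.0347)
eliminate P² terms by subtracting sphere 1 from 2 and 3
plane₁₂: -1.0070x+0.4998y+-0.3413z = -0.0226
Cramer: x(z) = 0.0124-0.2268z;  y(z) = -0.0203+0.2258z
into |P−centre ₁|² = l²: 1.1025z² + 0.1133z + -0.0086 = 0;  Δ = 0.0506;  z = -0.1534 or 0.0506 → z<0 root = -0.1534
x = 0.0472, y = -0.0550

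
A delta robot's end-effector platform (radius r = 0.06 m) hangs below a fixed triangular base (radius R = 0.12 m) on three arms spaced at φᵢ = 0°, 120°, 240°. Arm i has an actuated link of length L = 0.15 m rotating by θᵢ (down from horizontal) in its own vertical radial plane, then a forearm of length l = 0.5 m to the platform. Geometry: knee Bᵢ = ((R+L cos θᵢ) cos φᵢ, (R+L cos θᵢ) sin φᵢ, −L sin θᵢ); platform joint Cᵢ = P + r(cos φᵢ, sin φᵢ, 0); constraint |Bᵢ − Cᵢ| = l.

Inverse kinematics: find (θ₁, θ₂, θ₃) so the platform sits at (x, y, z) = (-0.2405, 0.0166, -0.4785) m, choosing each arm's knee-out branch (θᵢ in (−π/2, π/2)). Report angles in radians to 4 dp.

θ₁ = 1.1347, θ₂ = 0.1749, θ₃ = 0.2620

arm 1 (φ=0.0°): x'=-0.2405, y'=0.0166
  A cos θ + B sin θ = C:  0.3005·cos θ + -0.4785·sin θ = -0.3068
  θ1 = atan2(B,A) + arccos(C/0.5650) = 1.1347
rotate P by −φ2: (0.1346, 0.2000, -0.4785)
  e−x'=-0.0746;  (l²−L²−(e−x')²−y'²−z²)/2L = -0.1567
  √(A²+B²)=0.4843;  θ2 = -1.7255+1.9004 ≈ 0.1749
arm 3 (φ=240.0°): x'=0.1059, y'=-0.2166
  A=-0.0459, B=-0.4785, C=(l²−L²−A²−y'²−z²)/(2L)=-0.1682
  √(A²+B²)=0.4807;  θ3 = -1.6664+1.9284 ≈ 0.2620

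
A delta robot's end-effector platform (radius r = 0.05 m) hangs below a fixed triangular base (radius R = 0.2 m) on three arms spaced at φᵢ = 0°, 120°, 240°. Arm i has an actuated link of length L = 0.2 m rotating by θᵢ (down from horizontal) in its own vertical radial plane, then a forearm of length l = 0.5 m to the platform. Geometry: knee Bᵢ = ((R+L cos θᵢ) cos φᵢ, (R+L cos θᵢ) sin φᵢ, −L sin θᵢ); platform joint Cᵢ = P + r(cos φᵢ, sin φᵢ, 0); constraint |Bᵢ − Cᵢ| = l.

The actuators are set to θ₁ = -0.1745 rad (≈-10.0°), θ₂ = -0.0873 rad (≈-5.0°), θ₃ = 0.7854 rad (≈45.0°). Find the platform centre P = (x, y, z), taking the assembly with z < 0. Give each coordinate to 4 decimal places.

arm 1 at φ=0.0°: (R−r)+L cos θ1 = 0.3470;  centre 1 = (0.3470, 0.0000, 0.0347)
arm 2 at φ=120.0°: (R−r)+L cos θ2 = 0.3492;  centre 2 = (-0.1746, 0.3024, 0.0174)
arm 3 at φ=240.0°: (R−r)+L cos θ3 = 0.2914;  centre 3 = (-0.1457, -0.2524, -0.1414)
subtract pairs → two planes through P
linear system: -1.0432x+0.6049y = 0.0007−-0.0346z; -0.9853x+-0.5048y = -0.0167−-0.3523z
det = 1.1226;  x = 0.0087+-0.2054z,  y = 0.0161+-0.2970z
quadratic in z: (1.1304)z²+(0.0600)z+(-0.1341)=0, √Δ=0.7810 → z ∈ {-0.3720, 0.3189}; z = -0.3720 (taking z<0)
x = 0.0851, y = 0.1266

(0.0851, 0.1266, -0.3720)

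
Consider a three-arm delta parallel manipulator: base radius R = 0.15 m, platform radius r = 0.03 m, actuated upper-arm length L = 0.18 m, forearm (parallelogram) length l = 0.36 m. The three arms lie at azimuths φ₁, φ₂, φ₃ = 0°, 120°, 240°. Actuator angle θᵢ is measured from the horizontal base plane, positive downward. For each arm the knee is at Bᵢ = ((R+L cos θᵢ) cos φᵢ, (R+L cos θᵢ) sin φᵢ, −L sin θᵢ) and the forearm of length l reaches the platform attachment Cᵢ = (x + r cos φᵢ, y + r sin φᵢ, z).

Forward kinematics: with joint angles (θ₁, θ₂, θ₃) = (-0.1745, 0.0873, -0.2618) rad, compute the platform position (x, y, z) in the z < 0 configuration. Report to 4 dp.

(0.0065, -0.0205, -0.1800)

φ1=0.0°: virtual centre (0.2973, 0.0000, 0.0313), radius l
arm 2 at φ=120.0°: e+L cos θ2 = 0.2993;  O2 = (-0.1497, 0.2592, -0.0157)
arm 3 at φ=240.0°: e+L cos θ3 = 0.2939;  O3 = (-0.1469, -0.2545, 0.0466)
eliminate P² terms by subtracting sphere 1 from 2 and 3
[-0.8938 0.5184 -0.0939]·P = 0.0005;  [-0.8884 -0.5090 0.0307]·P = -0.0008
det = 0.9155;  x = 0.0002+-0.0348z,  y = 0.0013+0.1211z
into |P−O₁|² = l²: 1.0159z² + -0.0415z + -0.0404 = 0;  Δ = 0.1658;  z = -0.1800 or 0.2208 → z<0 root = -0.1800
x = 0.0065, y = -0.0205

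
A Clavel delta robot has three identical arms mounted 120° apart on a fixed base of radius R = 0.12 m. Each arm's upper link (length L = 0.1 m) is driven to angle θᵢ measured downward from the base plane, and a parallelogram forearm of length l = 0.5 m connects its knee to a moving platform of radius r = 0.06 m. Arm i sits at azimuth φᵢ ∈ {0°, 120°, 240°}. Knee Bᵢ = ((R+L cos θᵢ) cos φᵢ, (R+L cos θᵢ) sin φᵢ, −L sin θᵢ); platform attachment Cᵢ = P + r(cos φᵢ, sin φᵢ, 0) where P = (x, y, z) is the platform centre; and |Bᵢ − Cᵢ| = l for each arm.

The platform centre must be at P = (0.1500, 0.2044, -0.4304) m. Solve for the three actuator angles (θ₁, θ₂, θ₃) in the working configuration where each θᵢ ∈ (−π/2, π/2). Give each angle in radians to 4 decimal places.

θ₁ = -0.2616, θ₂ = -0.0871, θ₃ = 1.0474

rotate P by −φ1: (0.1500, 0.2044, -0.4304)
  e−x'=-0.0900;  (l²−L²−(e−x')²−y'²−z²)/2L = 0.0244
  γ=atan2(-0.4304,-0.0900)=-1.7769;  ψ=arccos(0.0555)=1.5153;  θ1=γ+ψ≈-0.2616
rotate P by −φ2: (0.1020, -0.2321, -0.4304)
  A cos θ + B sin θ = C:  -0.0420·cos θ + -0.4304·sin θ = -0.0044
  θ2 = atan2(B,A) + arccos(C/0.4324) = -0.0871
φ3=240.0° → target in arm frame (-0.2520, 0.0277)
  A=0.3120, B=-0.4304, C=(l²−L²−A²−y'²−z²)/(2L)=-0.2168
  θ3 = atan2(B,A) + arccos(C/0.5316) = 1.0474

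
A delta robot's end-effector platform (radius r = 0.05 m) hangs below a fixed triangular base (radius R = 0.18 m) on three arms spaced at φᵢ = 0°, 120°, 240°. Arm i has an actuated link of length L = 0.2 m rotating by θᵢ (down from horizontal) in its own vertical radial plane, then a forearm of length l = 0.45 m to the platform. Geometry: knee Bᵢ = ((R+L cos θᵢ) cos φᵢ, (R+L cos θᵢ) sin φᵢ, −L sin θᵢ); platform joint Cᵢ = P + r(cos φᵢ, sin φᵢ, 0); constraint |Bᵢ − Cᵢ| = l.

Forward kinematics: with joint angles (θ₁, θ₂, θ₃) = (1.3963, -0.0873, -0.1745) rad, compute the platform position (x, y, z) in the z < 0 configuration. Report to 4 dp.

arm 1 at φ=0.0°: (R−r)+L cos θ1 = 0.1647;  centre 1 = (0.1647, 0.0000, -0.1970)
centre 2 = (0.3292·cos120.0°, 0.3292·sin120.0°, 0.0174) = (-0.1646, 0.2851, 0.0174)
φ3=240.0°: virtual centre (-0.1635, -0.2832, 0.0347), radius l
eliminate P² terms by subtracting sphere 1 from 2 and 3
plane₁₂: -0.6587x+0.5703y+0.4288z = 0.0428
det = 0.7473;  x = -0.0646+0.6785z,  y = 0.0004+0.0318z
into |P−centre ₁|² = l²: 1.4614z² + 0.0828z + -0.1111 = 0;  Δ = 0.6564;  z = -0.3055 or 0.2489 → z<0 root = -0.3055
x = -0.2719, y = -0.0093

(-0.2719, -0.0093, -0.3055)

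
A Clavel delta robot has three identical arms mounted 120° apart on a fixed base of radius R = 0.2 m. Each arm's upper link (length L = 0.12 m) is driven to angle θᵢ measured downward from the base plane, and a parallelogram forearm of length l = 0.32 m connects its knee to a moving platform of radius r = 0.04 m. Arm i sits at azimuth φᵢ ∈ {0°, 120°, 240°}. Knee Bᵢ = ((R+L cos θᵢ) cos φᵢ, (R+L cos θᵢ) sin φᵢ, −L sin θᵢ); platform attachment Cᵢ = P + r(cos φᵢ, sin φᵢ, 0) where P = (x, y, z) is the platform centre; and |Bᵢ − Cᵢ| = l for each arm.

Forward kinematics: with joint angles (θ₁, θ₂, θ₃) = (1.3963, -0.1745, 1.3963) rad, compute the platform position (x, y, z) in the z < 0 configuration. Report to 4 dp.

(-0.0720, 0.1247, -0.2697)

S1 = (0.1808·cos0.0°, 0.1808·sin0.0°, -0.1182) = (0.1808, 0.0000, -0.1182)
S2 = (0.2782·cos120.0°, 0.2782·sin120.0°, 0.0208) = (-0.1391, 0.2409, 0.0208)
arm 3 at φ=240.0°: ρ3 = 0.1808;  S3 = (-0.0904, -0.1566, -0.1182)
|S₂|²−|S₁|² = 0.0312;  |S₃|²−|S₁|² = 0.0000
linear system: -0.6398x+0.4818y = 0.0312−0.2780z; -0.5425x+-0.3132y = 0.0000−0.0000z
det = 0.4618;  x = -0.0211+0.1886z,  y = 0.0366+-0.3266z
into |P−S₁|² = l²: 1.1422z² + 0.1363z + -0.0463 = 0;  Δ = 0.2301;  z = -0.2697 or 0.1503 → z<0 root = -0.2697
x = -0.0720, y = 0.1247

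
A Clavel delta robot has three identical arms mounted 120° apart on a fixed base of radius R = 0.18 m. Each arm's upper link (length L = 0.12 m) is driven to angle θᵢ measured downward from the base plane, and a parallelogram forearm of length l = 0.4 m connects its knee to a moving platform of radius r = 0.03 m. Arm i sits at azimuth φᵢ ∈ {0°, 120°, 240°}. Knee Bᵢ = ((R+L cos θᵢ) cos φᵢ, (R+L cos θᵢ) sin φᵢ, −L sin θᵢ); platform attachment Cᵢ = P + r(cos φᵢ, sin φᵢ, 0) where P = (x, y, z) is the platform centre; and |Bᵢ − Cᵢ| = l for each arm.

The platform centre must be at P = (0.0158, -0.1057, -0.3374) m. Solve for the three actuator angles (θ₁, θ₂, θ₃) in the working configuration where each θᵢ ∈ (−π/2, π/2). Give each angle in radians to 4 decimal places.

θ₁ = 0.3490, θ₂ = 0.9599, θ₃ = -0.0874

rotate P by −φ1: (0.0158, -0.1057, -0.3374)
  A cos θ + B sin θ = C:  0.1342·cos θ + -0.3374·sin θ = 0.0107
  θ1 = atan2(B,A) + arccos(C/0.3631) = 0.3490
φ2=120.0° → target in arm frame (-0.0994, 0.0392)
  e−x'=0.2494;  (l²−L²−(e−x')²−y'²−z²)/2L = -0.1333
  √(A²+B²)=0.4196;  θ2 = -0.9342+1.8941 ≈ 0.9599
rotate P by −φ3: (0.0836, 0.0665, -0.3374)
  e−x'=0.0664;  (l²−L²−(e−x')²−y'²−z²)/2L = 0.0955
  γ=atan2(-0.3374,0.0664)=-1.3766;  ψ=arccos(0.2779)=1.2892;  θ3=γ+ψ≈-0.0874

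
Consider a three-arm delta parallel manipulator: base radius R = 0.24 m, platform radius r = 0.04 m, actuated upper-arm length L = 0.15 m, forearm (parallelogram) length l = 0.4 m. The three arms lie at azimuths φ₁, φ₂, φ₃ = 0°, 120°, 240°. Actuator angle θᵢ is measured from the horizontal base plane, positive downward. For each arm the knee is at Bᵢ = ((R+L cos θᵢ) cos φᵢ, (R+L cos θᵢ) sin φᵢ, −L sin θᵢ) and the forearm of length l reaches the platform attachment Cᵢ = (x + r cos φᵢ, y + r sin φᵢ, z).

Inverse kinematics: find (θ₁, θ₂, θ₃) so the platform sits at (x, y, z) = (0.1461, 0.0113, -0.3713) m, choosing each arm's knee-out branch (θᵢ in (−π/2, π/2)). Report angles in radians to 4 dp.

φ1=0.0° → target in arm frame (0.1461, 0.0113)
  A=0.0539, B=-0.3713, C=(l²−L²−A²−y'²−z²)/(2L)=-0.0113
  γ=atan2(-0.3713,0.0539)=-1.4266;  ψ=arccos(-0.0302)=1.6010;  θ1=γ+ψ≈0.1743
arm 2 (φ=120.0°): x'=-0.0633, y'=-0.1322
  A cos θ + B sin θ = C:  0.2633·cos θ + -0.3713·sin θ = -0.2905
  √(A²+B²)=0.4552;  θ2 = -0.9540+2.2629 ≈ 1.3089
φ3=240.0° → target in arm frame (-0.0828, 0.1209)
  A=0.2828, B=-0.3713, C=(l²−L²−A²−y'²−z²)/(2L)=-0.3166
  θ3 = atan2(B,A) + arccos(C/0.4668) = 1.3963

θ₁ = 0.1743, θ₂ = 1.3089, θ₃ = 1.3963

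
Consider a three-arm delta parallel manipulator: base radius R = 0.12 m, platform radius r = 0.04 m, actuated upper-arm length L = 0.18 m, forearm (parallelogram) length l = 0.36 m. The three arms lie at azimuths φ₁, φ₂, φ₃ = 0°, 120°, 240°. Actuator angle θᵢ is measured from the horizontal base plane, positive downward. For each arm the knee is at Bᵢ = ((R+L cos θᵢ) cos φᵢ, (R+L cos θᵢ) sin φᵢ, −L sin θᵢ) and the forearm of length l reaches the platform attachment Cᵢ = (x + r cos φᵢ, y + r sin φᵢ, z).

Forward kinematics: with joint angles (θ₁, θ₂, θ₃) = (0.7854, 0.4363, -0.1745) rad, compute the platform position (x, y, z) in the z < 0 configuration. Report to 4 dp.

(-0.1022, -0.0741, -0.2956)

arm 1 at φ=0.0°: (R−r)+L cos θ1 = 0.2073;  centre 1 = (0.2073, 0.0000, -0.1273)
arm 2 at φ=120.0°: (R−r)+L cos θ2 = 0.2431;  centre 2 = (-0.1216, 0.2106, -0.0761)
φ3=240.0°: virtual centre (-0.1286, -0.2228, 0.0313), radius l
subtract pairs → two planes through P
linear system: -0.6577x+0.4211y = 0.0057−0.1024z; -0.6718x+-0.4456y = 0.0080−0.3171z
Cramer: x(z) = -0.0103+0.3111z;  y(z) = -0.0024+0.2426z
quadratic in z: (1.1556)z²+(0.1180)z+(-0.0661)=0, √Δ=0.5650 → z ∈ {-0.2956, 0.1934}; z = -0.2956 (taking z<0)
x = -0.1022, y = -0.0741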